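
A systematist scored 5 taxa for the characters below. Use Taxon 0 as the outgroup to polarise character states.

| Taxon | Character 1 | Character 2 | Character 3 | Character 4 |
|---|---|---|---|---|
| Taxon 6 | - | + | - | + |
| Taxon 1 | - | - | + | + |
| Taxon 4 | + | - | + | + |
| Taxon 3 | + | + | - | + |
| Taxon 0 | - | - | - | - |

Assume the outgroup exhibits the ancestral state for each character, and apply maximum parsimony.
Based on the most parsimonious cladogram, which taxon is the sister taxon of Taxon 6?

Taxon 3

The outgroup has state '-' for every character, so '+' is the derived state throughout.
Character 1 groups Taxon 3 and Taxon 4, which is incompatible with the clades supported by the remaining characters; treating it as convergent (homoplasy) costs fewer steps than any alternative tree.
Only Taxon 3 and Taxon 6 show the derived state '+' for Character 2, supporting them as a clade.
Only Taxon 1 and Taxon 4 show the derived state '+' for Character 3, supporting them as a clade.
All ingroup taxa share the derived state '+' for Character 4; it defines the ingroup but does not resolve relationships within it.
Most parsimonious ingroup topology: ((Taxon 4,Taxon 1),(Taxon 6,Taxon 3)).
Taxon 6 and Taxon 3 form a cherry on this tree, so they are sister taxa.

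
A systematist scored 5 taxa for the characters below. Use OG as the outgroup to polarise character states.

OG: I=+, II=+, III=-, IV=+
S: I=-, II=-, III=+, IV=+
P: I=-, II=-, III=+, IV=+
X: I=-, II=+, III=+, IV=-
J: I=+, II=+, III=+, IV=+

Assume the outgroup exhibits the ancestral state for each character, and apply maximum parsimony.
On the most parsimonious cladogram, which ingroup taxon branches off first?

Character polarity is set by the outgroup: the derived state is whichever differs from the outgroup's state, so for I, II, IV the derived state is '-', and for the remaining characters it is '+'.
Only P, S, and X show the derived state '-' for I, supporting them as a clade.
Only P and S show the derived state '-' for II, supporting them as a clade.
All ingroup taxa share the derived state '+' for III; it defines the ingroup but does not resolve relationships within it.
IV (derived state '-') is unique to X (autapomorphy; uninformative for grouping).
Most parsimonious ingroup topology: (((S,P),X),J).
J is sister to the clade containing all other ingroup taxa, so it is the earliest-diverging (most basal) ingroup lineage.

J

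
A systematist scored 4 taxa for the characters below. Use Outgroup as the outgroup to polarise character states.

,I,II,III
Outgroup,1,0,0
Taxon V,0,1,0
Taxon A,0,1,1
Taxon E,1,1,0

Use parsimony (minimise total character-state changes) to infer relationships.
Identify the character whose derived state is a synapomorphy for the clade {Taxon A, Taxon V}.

I

Character polarity is set by the outgroup: the derived state is whichever differs from the outgroup's state, so for I the derived state is '0', and for the remaining characters it is '1'.
I: derived state '0' in Taxon A and Taxon V only — synapomorphy for {Taxon A, Taxon V}.
II (derived state '1') is shared by all ingroup taxa — unites the whole ingroup.
III: derived state '1' in Taxon A only — an autapomorphy, so it tells us nothing about relationships among taxa.
Most parsimonious ingroup topology: ((Taxon V,Taxon A),Taxon E).
The clade {Taxon A, Taxon V} is supported by I: its derived state '0' occurs in exactly those taxa and in no other taxon (including the outgroup).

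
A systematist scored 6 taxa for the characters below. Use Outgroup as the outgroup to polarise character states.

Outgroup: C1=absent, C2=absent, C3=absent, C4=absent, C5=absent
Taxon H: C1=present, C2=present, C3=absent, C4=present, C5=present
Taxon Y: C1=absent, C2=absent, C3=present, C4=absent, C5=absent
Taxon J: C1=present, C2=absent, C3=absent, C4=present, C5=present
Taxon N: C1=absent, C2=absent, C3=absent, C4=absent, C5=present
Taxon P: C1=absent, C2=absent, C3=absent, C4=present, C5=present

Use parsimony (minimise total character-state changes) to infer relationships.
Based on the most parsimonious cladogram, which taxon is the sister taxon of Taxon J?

Taxon H

The outgroup has state 'absent' for every character, so 'present' is the derived state throughout.
C1: derived state 'present' in Taxon H and Taxon J only — synapomorphy for {Taxon H, Taxon J}.
C2 (derived state 'present') is unique to Taxon H (autapomorphy; uninformative for grouping).
C3: derived state 'present' in Taxon Y only — an autapomorphy, so it tells us nothing about relationships among taxa.
Only Taxon H, Taxon J, and Taxon P show the derived state 'present' for C4, supporting them as a clade.
C5 (derived state 'present') is shared by Taxon H, Taxon J, Taxon N, and Taxon P — a synapomorphy uniting that clade.
Most parsimonious ingroup topology: ((((Taxon H,Taxon J),Taxon P),Taxon N),Taxon Y).
Taxon J and Taxon H form a cherry on this tree, so they are sister taxa.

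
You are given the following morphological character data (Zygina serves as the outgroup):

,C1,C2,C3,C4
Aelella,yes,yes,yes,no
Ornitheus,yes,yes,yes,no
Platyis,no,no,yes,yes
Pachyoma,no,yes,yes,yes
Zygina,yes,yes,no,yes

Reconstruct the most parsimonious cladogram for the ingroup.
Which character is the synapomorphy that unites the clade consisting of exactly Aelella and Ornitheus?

C4

Character polarity is set by the outgroup: the derived state is whichever differs from the outgroup's state, so for C1, C2, C4 the derived state is 'no', and for the remaining characters it is 'yes'.
C1 (derived state 'no') is shared by Pachyoma and Platyis — a synapomorphy uniting that clade.
C2: derived state 'no' in Platyis only — an autapomorphy, so it tells us nothing about relationships among taxa.
C3 (derived state 'yes') is shared by all ingroup taxa — unites the whole ingroup.
Only Aelella and Ornitheus show the derived state 'no' for C4, supporting them as a clade.
Most parsimonious ingroup topology: ((Platyis,Pachyoma),(Aelella,Ornitheus)).
The clade {Aelella, Ornitheus} is supported by C4: its derived state 'no' occurs in exactly those taxa and in no other taxon (including the outgroup).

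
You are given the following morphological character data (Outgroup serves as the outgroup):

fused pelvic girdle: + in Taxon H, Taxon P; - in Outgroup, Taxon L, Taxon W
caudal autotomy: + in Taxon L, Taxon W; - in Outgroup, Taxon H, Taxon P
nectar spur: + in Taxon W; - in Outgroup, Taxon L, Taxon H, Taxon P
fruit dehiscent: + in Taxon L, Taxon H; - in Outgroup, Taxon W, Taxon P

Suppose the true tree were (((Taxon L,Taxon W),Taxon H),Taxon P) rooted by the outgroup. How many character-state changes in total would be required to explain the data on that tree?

6

Map each character onto (((Taxon L,Taxon W),Taxon H),Taxon P) (rooted by Outgroup) and count the minimum state changes it requires (Fitch parsimony):
fused pelvic girdle: 2; caudal autotomy: 1; nectar spur: 1; fruit dehiscent: 2.
Total tree length = 6.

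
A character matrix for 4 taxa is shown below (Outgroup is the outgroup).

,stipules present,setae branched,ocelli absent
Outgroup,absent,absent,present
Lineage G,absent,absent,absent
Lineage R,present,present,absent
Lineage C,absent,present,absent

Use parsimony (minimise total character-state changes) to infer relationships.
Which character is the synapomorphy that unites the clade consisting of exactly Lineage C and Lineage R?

Character polarity is set by the outgroup: the derived state is whichever differs from the outgroup's state, so for ocelli absent the derived state is 'absent', and for the remaining characters it is 'present'.
stipules present (derived state 'present') is unique to Lineage R (autapomorphy; uninformative for grouping).
setae branched: derived state 'present' in Lineage C and Lineage R only — synapomorphy for {Lineage C, Lineage R}.
ocelli absent (derived state 'absent') is shared by all ingroup taxa — unites the whole ingroup.
Most parsimonious ingroup topology: (Lineage G,(Lineage R,Lineage C)).
The clade {Lineage C, Lineage R} is supported by setae branched: its derived state 'present' occurs in exactly those taxa and in no other taxon (including the outgroup).

setae branched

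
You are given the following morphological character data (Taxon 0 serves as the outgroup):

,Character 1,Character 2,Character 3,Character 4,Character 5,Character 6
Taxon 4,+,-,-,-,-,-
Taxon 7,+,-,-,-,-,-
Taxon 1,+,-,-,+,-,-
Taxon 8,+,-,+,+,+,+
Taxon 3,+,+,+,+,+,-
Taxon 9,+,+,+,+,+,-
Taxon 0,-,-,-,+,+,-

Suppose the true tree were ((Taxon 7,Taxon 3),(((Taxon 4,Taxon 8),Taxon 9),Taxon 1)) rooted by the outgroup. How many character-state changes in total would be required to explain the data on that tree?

12

Map each character onto ((Taxon 7,Taxon 3),(((Taxon 4,Taxon 8),Taxon 9),Taxon 1)) (rooted by Taxon 0) and count the minimum state changes it requires (Fitch parsimony):
Character 1: 1; Character 2: 2; Character 3: 3; Character 4: 2; Character 5: 3; Character 6: 1.
Total tree length = 12.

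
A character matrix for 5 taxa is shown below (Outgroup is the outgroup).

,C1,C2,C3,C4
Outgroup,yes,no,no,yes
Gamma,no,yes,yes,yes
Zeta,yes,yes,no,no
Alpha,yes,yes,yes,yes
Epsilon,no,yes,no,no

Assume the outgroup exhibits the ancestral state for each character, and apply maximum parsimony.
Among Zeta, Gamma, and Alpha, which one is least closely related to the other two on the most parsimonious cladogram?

Character polarity is set by the outgroup: the derived state is whichever differs from the outgroup's state, so for C1, C4 the derived state is 'no', and for the remaining characters it is 'yes'.
C1 groups Epsilon and Gamma, which is incompatible with the clades supported by the remaining characters; treating it as convergent (homoplasy) costs fewer steps than any alternative tree.
All ingroup taxa share the derived state 'yes' for C2; it defines the ingroup but does not resolve relationships within it.
C3: derived state 'yes' in Alpha and Gamma only — synapomorphy for {Alpha, Gamma}.
C4: derived state 'no' in Epsilon and Zeta only — synapomorphy for {Epsilon, Zeta}.
Most parsimonious ingroup topology: ((Gamma,Alpha),(Zeta,Epsilon)).
Gamma and Alpha share a more recent common ancestor with each other than either does with Zeta, so Zeta is the least closely related of the three.

Zeta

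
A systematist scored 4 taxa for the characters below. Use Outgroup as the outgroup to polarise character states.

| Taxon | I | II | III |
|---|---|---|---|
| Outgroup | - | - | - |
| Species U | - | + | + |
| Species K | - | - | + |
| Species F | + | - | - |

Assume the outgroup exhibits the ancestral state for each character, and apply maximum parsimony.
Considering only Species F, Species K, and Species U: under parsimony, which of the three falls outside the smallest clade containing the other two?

Species F

The outgroup has state '-' for every character, so '+' is the derived state throughout.
I: derived state '+' in Species F only — an autapomorphy, so it tells us nothing about relationships among taxa.
II: derived state '+' in Species U only — an autapomorphy, so it tells us nothing about relationships among taxa.
III (derived state '+') is shared by Species K and Species U — a synapomorphy uniting that clade.
Most parsimonious ingroup topology: ((Species U,Species K),Species F).
Species U and Species K share a more recent common ancestor with each other than either does with Species F, so Species F is the least closely related of the three.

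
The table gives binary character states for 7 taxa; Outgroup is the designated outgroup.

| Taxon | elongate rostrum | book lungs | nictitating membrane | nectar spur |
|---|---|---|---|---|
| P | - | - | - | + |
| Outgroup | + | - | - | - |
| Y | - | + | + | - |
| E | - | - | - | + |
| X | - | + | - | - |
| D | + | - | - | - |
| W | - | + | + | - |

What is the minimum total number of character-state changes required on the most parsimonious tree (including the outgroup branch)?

4

Character polarity is set by the outgroup: the derived state is whichever differs from the outgroup's state, so for elongate rostrum the derived state is '-', and for the remaining characters it is '+'.
elongate rostrum: derived state '-' in E, P, W, X, and Y only — synapomorphy for {E, P, W, X, Y}.
Only W, X, and Y show the derived state '+' for book lungs, supporting them as a clade.
Only W and Y show the derived state '+' for nictitating membrane, supporting them as a clade.
nectar spur (derived state '+') is shared by E and P — a synapomorphy uniting that clade.
Most parsimonious ingroup topology: ((((Y,W),X),(E,P)),D).
Changes per character on this tree: elongate rostrum: 1; book lungs: 1; nictitating membrane: 1; nectar spur: 1.
Total = 4.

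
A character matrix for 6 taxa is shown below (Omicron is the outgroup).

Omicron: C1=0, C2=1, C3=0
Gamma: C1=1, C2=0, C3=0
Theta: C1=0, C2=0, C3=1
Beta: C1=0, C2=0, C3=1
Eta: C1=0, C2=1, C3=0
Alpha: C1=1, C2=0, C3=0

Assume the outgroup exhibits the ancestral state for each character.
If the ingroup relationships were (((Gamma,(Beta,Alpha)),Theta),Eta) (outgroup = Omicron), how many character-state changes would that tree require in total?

5

Map each character onto (((Gamma,(Beta,Alpha)),Theta),Eta) (rooted by Omicron) and count the minimum state changes it requires (Fitch parsimony):
C1: 2; C2: 1; C3: 2.
Total tree length = 5.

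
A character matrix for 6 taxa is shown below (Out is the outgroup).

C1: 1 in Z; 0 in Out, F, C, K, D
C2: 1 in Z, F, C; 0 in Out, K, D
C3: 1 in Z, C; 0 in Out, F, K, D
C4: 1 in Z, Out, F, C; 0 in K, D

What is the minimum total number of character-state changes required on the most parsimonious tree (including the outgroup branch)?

Character polarity is set by the outgroup: the derived state is whichever differs from the outgroup's state, so for C4 the derived state is '0', and for the remaining characters it is '1'.
C1 (derived state '1') is unique to Z (autapomorphy; uninformative for grouping).
C2: derived state '1' in C, F, and Z only — synapomorphy for {C, F, Z}.
C3: derived state '1' in C and Z only — synapomorphy for {C, Z}.
C4: derived state '0' in D and K only — synapomorphy for {D, K}.
Most parsimonious ingroup topology: ((F,(C,Z)),(K,D)).
Changes per character on this tree: C1: 1; C2: 1; C3: 1; C4: 1.
Total = 4.

4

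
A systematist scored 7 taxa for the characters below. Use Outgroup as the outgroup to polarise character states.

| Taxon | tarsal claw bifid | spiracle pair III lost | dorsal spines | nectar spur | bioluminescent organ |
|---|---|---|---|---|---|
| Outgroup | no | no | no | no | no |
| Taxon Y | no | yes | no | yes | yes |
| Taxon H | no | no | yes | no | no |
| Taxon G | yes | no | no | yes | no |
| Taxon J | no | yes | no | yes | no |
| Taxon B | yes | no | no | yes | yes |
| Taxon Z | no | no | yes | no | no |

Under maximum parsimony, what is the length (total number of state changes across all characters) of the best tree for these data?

The outgroup has state 'no' for every character, so 'yes' is the derived state throughout.
Only Taxon B and Taxon G show the derived state 'yes' for tarsal claw bifid, supporting them as a clade.
spiracle pair III lost: derived state 'yes' in Taxon J and Taxon Y only — synapomorphy for {Taxon J, Taxon Y}.
dorsal spines (derived state 'yes') is shared by Taxon H and Taxon Z — a synapomorphy uniting that clade.
nectar spur: derived state 'yes' in Taxon B, Taxon G, Taxon J, and Taxon Y only — synapomorphy for {Taxon B, Taxon G, Taxon J, Taxon Y}.
bioluminescent organ groups Taxon B and Taxon Y, which is incompatible with the clades supported by the remaining characters; treating it as convergent (homoplasy) costs fewer steps than any alternative tree.
Most parsimonious ingroup topology: (((Taxon Y,Taxon J),(Taxon G,Taxon B)),(Taxon H,Taxon Z)).
Changes per character on this tree: tarsal claw bifid: 1; spiracle pair III lost: 1; dorsal spines: 1; nectar spur: 1; bioluminescent organ: 2.
Total = 6.

6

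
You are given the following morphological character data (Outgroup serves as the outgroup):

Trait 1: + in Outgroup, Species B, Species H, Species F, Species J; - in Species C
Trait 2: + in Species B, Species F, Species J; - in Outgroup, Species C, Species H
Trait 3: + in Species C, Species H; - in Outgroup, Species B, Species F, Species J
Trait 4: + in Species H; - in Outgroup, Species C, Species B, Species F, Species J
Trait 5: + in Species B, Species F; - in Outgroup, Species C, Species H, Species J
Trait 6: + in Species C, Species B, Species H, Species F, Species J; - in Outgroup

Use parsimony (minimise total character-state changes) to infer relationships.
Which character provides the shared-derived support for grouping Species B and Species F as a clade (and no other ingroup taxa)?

Character polarity is set by the outgroup: the derived state is whichever differs from the outgroup's state, so for Trait 1 the derived state is '-', and for the remaining characters it is '+'.
Trait 1: derived state '-' in Species C only — an autapomorphy, so it tells us nothing about relationships among taxa.
Trait 2 (derived state '+') is shared by Species B, Species F, and Species J — a synapomorphy uniting that clade.
Only Species C and Species H show the derived state '+' for Trait 3, supporting them as a clade.
Trait 4: derived state '+' in Species H only — an autapomorphy, so it tells us nothing about relationships among taxa.
Only Species B and Species F show the derived state '+' for Trait 5, supporting them as a clade.
Trait 6 (derived state '+') is shared by all ingroup taxa — unites the whole ingroup.
Most parsimonious ingroup topology: ((Species C,Species H),((Species B,Species F),Species J)).
The clade {Species B, Species F} is supported by Trait 5: its derived state '+' occurs in exactly those taxa and in no other taxon (including the outgroup).

Trait 5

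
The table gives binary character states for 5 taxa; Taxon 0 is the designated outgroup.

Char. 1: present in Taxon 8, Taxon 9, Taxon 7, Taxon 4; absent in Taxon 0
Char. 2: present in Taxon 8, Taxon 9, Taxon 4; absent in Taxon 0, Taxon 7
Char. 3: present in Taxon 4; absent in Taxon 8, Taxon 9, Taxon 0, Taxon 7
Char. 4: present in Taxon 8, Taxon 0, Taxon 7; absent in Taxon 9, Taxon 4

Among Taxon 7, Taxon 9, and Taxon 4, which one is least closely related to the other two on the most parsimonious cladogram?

Character polarity is set by the outgroup: the derived state is whichever differs from the outgroup's state, so for Char. 4 the derived state is 'absent', and for the remaining characters it is 'present'.
All ingroup taxa share the derived state 'present' for Char. 1; it defines the ingroup but does not resolve relationships within it.
Char. 2: derived state 'present' in Taxon 4, Taxon 8, and Taxon 9 only — synapomorphy for {Taxon 4, Taxon 8, Taxon 9}.
Char. 3 (derived state 'present') is unique to Taxon 4 (autapomorphy; uninformative for grouping).
Char. 4 (derived state 'absent') is shared by Taxon 4 and Taxon 9 — a synapomorphy uniting that clade.
Most parsimonious ingroup topology: ((Taxon 8,(Taxon 4,Taxon 9)),Taxon 7).
Taxon 4 and Taxon 9 share a more recent common ancestor with each other than either does with Taxon 7, so Taxon 7 is the least closely related of the three.

Taxon 7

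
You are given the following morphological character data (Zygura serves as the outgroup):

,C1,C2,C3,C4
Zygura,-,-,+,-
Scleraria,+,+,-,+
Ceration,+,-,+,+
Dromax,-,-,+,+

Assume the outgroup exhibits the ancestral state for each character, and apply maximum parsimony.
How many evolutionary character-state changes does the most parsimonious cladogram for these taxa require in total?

4

Character polarity is set by the outgroup: the derived state is whichever differs from the outgroup's state, so for C3 the derived state is '-', and for the remaining characters it is '+'.
C1 (derived state '+') is shared by Ceration and Scleraria — a synapomorphy uniting that clade.
C2 (derived state '+') is unique to Scleraria (autapomorphy; uninformative for grouping).
C3: derived state '-' in Scleraria only — an autapomorphy, so it tells us nothing about relationships among taxa.
All ingroup taxa share the derived state '+' for C4; it defines the ingroup but does not resolve relationships within it.
Most parsimonious ingroup topology: ((Scleraria,Ceration),Dromax).
Changes per character on this tree: C1: 1; C2: 1; C3: 1; C4: 1.
Total = 4.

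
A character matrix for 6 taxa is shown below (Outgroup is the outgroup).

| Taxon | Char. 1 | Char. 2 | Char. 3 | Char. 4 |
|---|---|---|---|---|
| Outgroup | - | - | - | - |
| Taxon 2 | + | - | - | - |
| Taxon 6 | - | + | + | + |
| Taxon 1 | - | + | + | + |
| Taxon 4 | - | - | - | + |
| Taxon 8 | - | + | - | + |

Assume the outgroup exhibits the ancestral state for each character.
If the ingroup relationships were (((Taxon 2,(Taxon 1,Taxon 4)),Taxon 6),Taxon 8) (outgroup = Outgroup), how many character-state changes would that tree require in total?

Map each character onto (((Taxon 2,(Taxon 1,Taxon 4)),Taxon 6),Taxon 8) (rooted by Outgroup) and count the minimum state changes it requires (Fitch parsimony):
Char. 1: 1; Char. 2: 3; Char. 3: 2; Char. 4: 2.
Total tree length = 8.

8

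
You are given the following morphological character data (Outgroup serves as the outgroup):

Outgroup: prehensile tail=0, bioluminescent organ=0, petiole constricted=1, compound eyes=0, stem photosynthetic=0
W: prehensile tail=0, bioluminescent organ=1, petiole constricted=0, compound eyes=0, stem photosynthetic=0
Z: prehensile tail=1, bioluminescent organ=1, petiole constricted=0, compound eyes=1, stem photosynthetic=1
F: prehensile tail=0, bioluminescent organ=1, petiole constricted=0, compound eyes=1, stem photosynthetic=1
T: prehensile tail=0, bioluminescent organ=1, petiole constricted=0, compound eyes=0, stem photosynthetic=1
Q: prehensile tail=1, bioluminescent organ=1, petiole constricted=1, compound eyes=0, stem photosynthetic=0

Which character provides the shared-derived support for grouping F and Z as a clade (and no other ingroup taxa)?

compound eyes

Character polarity is set by the outgroup: the derived state is whichever differs from the outgroup's state, so for petiole constricted the derived state is '0', and for the remaining characters it is '1'.
prehensile tail (state '1') occurs in Q and Z but conflicts with the nesting implied by the other characters — most parsimoniously interpreted as homoplasy.
bioluminescent organ (derived state '1') is shared by all ingroup taxa — unites the whole ingroup.
Only F, T, W, and Z show the derived state '0' for petiole constricted, supporting them as a clade.
Only F and Z show the derived state '1' for compound eyes, supporting them as a clade.
stem photosynthetic: derived state '1' in F, T, and Z only — synapomorphy for {F, T, Z}.
Most parsimonious ingroup topology: ((W,((Z,F),T)),Q).
The clade {F, Z} is supported by compound eyes: its derived state '1' occurs in exactly those taxa and in no other taxon (including the outgroup).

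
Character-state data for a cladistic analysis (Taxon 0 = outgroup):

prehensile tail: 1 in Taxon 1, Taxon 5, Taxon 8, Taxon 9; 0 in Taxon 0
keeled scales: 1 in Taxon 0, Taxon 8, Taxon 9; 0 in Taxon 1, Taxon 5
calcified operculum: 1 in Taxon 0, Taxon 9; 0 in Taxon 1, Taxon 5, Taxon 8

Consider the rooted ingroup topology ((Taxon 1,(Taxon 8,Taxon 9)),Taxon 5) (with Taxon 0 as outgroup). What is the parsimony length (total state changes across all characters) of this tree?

Map each character onto ((Taxon 1,(Taxon 8,Taxon 9)),Taxon 5) (rooted by Taxon 0) and count the minimum state changes it requires (Fitch parsimony):
prehensile tail: 1; keeled scales: 2; calcified operculum: 2.
Total tree length = 5.

5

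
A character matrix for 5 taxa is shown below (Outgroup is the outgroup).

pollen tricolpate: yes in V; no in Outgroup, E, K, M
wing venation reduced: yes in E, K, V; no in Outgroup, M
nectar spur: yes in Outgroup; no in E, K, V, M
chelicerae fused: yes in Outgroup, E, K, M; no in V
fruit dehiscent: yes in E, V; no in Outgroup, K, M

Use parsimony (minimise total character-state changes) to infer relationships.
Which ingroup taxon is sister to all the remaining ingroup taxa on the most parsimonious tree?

Character polarity is set by the outgroup: the derived state is whichever differs from the outgroup's state, so for nectar spur, chelicerae fused the derived state is 'no', and for the remaining characters it is 'yes'.
pollen tricolpate: derived state 'yes' in V only — an autapomorphy, so it tells us nothing about relationships among taxa.
wing venation reduced: derived state 'yes' in E, K, and V only — synapomorphy for {E, K, V}.
All ingroup taxa share the derived state 'no' for nectar spur; it defines the ingroup but does not resolve relationships within it.
chelicerae fused: derived state 'no' in V only — an autapomorphy, so it tells us nothing about relationships among taxa.
Only E and V show the derived state 'yes' for fruit dehiscent, supporting them as a clade.
Most parsimonious ingroup topology: (M,((E,V),K)).
M is sister to the clade containing all other ingroup taxa, so it is the earliest-diverging (most basal) ingroup lineage.

M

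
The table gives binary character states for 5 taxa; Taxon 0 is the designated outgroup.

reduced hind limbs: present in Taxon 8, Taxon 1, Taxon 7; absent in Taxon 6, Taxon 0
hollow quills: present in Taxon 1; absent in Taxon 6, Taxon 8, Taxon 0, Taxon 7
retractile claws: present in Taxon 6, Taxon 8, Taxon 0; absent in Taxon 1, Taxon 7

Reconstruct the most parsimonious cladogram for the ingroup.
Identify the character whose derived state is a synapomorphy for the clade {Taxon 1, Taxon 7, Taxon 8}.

reduced hind limbs

Character polarity is set by the outgroup: the derived state is whichever differs from the outgroup's state, so for retractile claws the derived state is 'absent', and for the remaining characters it is 'present'.
reduced hind limbs (derived state 'present') is shared by Taxon 1, Taxon 7, and Taxon 8 — a synapomorphy uniting that clade.
hollow quills: derived state 'present' in Taxon 1 only — an autapomorphy, so it tells us nothing about relationships among taxa.
retractile claws: derived state 'absent' in Taxon 1 and Taxon 7 only — synapomorphy for {Taxon 1, Taxon 7}.
Most parsimonious ingroup topology: (Taxon 6,((Taxon 7,Taxon 1),Taxon 8)).
The clade {Taxon 1, Taxon 7, Taxon 8} is supported by reduced hind limbs: its derived state 'present' occurs in exactly those taxa and in no other taxon (including the outgroup).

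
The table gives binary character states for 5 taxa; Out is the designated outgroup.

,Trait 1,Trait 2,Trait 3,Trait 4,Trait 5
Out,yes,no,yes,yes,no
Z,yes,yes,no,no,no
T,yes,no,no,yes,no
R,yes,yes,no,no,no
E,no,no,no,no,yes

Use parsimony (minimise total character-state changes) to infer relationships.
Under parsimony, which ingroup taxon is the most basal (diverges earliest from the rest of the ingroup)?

Character polarity is set by the outgroup: the derived state is whichever differs from the outgroup's state, so for Trait 1, Trait 3, Trait 4 the derived state is 'no', and for the remaining characters it is 'yes'.
Trait 1: derived state 'no' in E only — an autapomorphy, so it tells us nothing about relationships among taxa.
Trait 2 (derived state 'yes') is shared by R and Z — a synapomorphy uniting that clade.
All ingroup taxa share the derived state 'no' for Trait 3; it defines the ingroup but does not resolve relationships within it.
Trait 4 (derived state 'no') is shared by E, R, and Z — a synapomorphy uniting that clade.
Trait 5: derived state 'yes' in E only — an autapomorphy, so it tells us nothing about relationships among taxa.
Most parsimonious ingroup topology: (((Z,R),E),T).
T is sister to the clade containing all other ingroup taxa, so it is the earliest-diverging (most basal) ingroup lineage.

T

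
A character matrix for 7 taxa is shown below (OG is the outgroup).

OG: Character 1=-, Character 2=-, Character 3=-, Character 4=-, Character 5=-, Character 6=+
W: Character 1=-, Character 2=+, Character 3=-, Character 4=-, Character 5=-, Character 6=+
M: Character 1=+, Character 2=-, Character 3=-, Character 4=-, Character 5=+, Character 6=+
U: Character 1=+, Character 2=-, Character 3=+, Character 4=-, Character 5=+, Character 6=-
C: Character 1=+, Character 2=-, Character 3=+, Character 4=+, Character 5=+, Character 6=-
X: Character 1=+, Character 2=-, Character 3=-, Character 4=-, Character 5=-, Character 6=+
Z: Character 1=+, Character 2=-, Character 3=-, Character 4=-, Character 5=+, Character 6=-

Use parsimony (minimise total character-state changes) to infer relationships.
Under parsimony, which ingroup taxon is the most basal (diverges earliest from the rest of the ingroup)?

Character polarity is set by the outgroup: the derived state is whichever differs from the outgroup's state, so for Character 6 the derived state is '-', and for the remaining characters it is '+'.
Only C, M, U, X, and Z show the derived state '+' for Character 1, supporting them as a clade.
Character 2 (derived state '+') is unique to W (autapomorphy; uninformative for grouping).
Character 3 (derived state '+') is shared by C and U — a synapomorphy uniting that clade.
Character 4: derived state '+' in C only — an autapomorphy, so it tells us nothing about relationships among taxa.
Only C, M, U, and Z show the derived state '+' for Character 5, supporting them as a clade.
Character 6: derived state '-' in C, U, and Z only — synapomorphy for {C, U, Z}.
Most parsimonious ingroup topology: (W,((M,((U,C),Z)),X)).
W is sister to the clade containing all other ingroup taxa, so it is the earliest-diverging (most basal) ingroup lineage.

W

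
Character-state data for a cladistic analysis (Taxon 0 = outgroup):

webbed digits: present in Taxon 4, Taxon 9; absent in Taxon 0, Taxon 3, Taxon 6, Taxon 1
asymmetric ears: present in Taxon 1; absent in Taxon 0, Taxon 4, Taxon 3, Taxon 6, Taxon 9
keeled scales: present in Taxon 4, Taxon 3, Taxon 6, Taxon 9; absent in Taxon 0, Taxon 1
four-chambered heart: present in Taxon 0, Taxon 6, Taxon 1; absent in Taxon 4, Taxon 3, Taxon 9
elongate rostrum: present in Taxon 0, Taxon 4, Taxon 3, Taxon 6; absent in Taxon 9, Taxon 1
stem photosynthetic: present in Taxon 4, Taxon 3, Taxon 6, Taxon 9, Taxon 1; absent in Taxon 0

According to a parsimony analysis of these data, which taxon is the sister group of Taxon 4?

Taxon 9

Character polarity is set by the outgroup: the derived state is whichever differs from the outgroup's state, so for four-chambered heart, elongate rostrum the derived state is 'absent', and for the remaining characters it is 'present'.
Only Taxon 4 and Taxon 9 show the derived state 'present' for webbed digits, supporting them as a clade.
asymmetric ears: derived state 'present' in Taxon 1 only — an autapomorphy, so it tells us nothing about relationships among taxa.
keeled scales: derived state 'present' in Taxon 3, Taxon 4, Taxon 6, and Taxon 9 only — synapomorphy for {Taxon 3, Taxon 4, Taxon 6, Taxon 9}.
four-chambered heart: derived state 'absent' in Taxon 3, Taxon 4, and Taxon 9 only — synapomorphy for {Taxon 3, Taxon 4, Taxon 9}.
elongate rostrum (state 'absent') occurs in Taxon 1 and Taxon 9 but conflicts with the nesting implied by the other characters — most parsimoniously interpreted as homoplasy.
All ingroup taxa share the derived state 'present' for stem photosynthetic; it defines the ingroup but does not resolve relationships within it.
Most parsimonious ingroup topology: ((((Taxon 4,Taxon 9),Taxon 3),Taxon 6),Taxon 1).
Taxon 4 and Taxon 9 form a cherry on this tree, so they are sister taxa.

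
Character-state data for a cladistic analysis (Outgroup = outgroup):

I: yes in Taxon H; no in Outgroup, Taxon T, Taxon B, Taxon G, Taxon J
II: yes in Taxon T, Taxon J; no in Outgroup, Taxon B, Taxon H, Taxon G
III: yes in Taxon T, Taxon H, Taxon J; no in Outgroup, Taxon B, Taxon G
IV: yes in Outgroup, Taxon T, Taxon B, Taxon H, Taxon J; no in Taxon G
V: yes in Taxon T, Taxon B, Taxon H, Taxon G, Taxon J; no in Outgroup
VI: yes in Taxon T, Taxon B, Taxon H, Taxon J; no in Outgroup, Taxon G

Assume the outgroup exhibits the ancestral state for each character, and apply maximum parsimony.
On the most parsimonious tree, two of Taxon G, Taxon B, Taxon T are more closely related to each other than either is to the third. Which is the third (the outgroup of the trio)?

Taxon G

Character polarity is set by the outgroup: the derived state is whichever differs from the outgroup's state, so for IV the derived state is 'no', and for the remaining characters it is 'yes'.
I: derived state 'yes' in Taxon H only — an autapomorphy, so it tells us nothing about relationships among taxa.
Only Taxon J and Taxon T show the derived state 'yes' for II, supporting them as a clade.
III (derived state 'yes') is shared by Taxon H, Taxon J, and Taxon T — a synapomorphy uniting that clade.
IV (derived state 'no') is unique to Taxon G (autapomorphy; uninformative for grouping).
All ingroup taxa share the derived state 'yes' for V; it defines the ingroup but does not resolve relationships within it.
Only Taxon B, Taxon H, Taxon J, and Taxon T show the derived state 'yes' for VI, supporting them as a clade.
Most parsimonious ingroup topology: ((((Taxon T,Taxon J),Taxon H),Taxon B),Taxon G).
Taxon T and Taxon B share a more recent common ancestor with each other than either does with Taxon G, so Taxon G is the least closely related of the three.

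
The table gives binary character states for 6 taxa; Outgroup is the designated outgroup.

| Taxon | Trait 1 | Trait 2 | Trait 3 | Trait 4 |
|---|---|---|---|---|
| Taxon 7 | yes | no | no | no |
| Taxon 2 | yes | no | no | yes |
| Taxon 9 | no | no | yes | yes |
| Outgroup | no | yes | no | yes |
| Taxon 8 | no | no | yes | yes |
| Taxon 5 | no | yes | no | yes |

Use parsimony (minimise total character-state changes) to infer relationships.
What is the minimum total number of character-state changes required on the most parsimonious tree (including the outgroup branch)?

4

Character polarity is set by the outgroup: the derived state is whichever differs from the outgroup's state, so for Trait 2, Trait 4 the derived state is 'no', and for the remaining characters it is 'yes'.
Trait 1: derived state 'yes' in Taxon 2 and Taxon 7 only — synapomorphy for {Taxon 2, Taxon 7}.
Only Taxon 2, Taxon 7, Taxon 8, and Taxon 9 show the derived state 'no' for Trait 2, supporting them as a clade.
Only Taxon 8 and Taxon 9 show the derived state 'yes' for Trait 3, supporting them as a clade.
Trait 4: derived state 'no' in Taxon 7 only — an autapomorphy, so it tells us nothing about relationships among taxa.
Most parsimonious ingroup topology: (((Taxon 9,Taxon 8),(Taxon 2,Taxon 7)),Taxon 5).
Changes per character on this tree: Trait 1: 1; Trait 2: 1; Trait 3: 1; Trait 4: 1.
Total = 4.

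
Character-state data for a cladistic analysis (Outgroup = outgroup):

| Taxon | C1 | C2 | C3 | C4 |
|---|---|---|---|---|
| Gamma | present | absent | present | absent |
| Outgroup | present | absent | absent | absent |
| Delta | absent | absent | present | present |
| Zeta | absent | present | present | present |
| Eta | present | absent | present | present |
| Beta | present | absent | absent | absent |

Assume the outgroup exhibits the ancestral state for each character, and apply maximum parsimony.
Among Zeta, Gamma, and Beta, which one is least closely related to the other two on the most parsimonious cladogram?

Character polarity is set by the outgroup: the derived state is whichever differs from the outgroup's state, so for C1 the derived state is 'absent', and for the remaining characters it is 'present'.
Only Delta and Zeta show the derived state 'absent' for C1, supporting them as a clade.
C2: derived state 'present' in Zeta only — an autapomorphy, so it tells us nothing about relationships among taxa.
C3 (derived state 'present') is shared by Delta, Eta, Gamma, and Zeta — a synapomorphy uniting that clade.
Only Delta, Eta, and Zeta show the derived state 'present' for C4, supporting them as a clade.
Most parsimonious ingroup topology: ((((Zeta,Delta),Eta),Gamma),Beta).
Gamma and Zeta share a more recent common ancestor with each other than either does with Beta, so Beta is the least closely related of the three.

Beta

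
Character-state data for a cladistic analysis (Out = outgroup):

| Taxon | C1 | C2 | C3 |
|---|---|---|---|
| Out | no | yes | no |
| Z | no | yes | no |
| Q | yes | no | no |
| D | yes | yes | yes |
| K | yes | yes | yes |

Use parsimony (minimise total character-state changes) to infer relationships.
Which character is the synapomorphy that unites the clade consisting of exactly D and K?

Character polarity is set by the outgroup: the derived state is whichever differs from the outgroup's state, so for C2 the derived state is 'no', and for the remaining characters it is 'yes'.
Only D, K, and Q show the derived state 'yes' for C1, supporting them as a clade.
C2 (derived state 'no') is unique to Q (autapomorphy; uninformative for grouping).
C3: derived state 'yes' in D and K only — synapomorphy for {D, K}.
Most parsimonious ingroup topology: (Z,(Q,(D,K))).
The clade {D, K} is supported by C3: its derived state 'yes' occurs in exactly those taxa and in no other taxon (including the outgroup).

C3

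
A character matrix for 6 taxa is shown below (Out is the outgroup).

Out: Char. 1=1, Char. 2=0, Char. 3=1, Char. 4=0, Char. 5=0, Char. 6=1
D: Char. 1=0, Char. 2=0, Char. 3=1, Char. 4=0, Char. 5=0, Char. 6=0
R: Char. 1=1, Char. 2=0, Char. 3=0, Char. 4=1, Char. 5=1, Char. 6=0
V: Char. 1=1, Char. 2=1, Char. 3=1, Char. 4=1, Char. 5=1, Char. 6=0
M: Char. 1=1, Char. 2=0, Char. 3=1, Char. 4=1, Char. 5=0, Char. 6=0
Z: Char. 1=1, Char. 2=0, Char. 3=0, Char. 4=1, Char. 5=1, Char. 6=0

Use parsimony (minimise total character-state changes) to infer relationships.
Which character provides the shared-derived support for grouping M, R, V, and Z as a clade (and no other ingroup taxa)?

Char. 4

Character polarity is set by the outgroup: the derived state is whichever differs from the outgroup's state, so for Char. 1, Char. 3, Char. 6 the derived state is '0', and for the remaining characters it is '1'.
Char. 1: derived state '0' in D only — an autapomorphy, so it tells us nothing about relationships among taxa.
Char. 2: derived state '1' in V only — an autapomorphy, so it tells us nothing about relationships among taxa.
Char. 3: derived state '0' in R and Z only — synapomorphy for {R, Z}.
Only M, R, V, and Z show the derived state '1' for Char. 4, supporting them as a clade.
Char. 5: derived state '1' in R, V, and Z only — synapomorphy for {R, V, Z}.
All ingroup taxa share the derived state '0' for Char. 6; it defines the ingroup but does not resolve relationships within it.
Most parsimonious ingroup topology: (D,(((R,Z),V),M)).
The clade {M, R, V, Z} is supported by Char. 4: its derived state '1' occurs in exactly those taxa and in no other taxon (including the outgroup).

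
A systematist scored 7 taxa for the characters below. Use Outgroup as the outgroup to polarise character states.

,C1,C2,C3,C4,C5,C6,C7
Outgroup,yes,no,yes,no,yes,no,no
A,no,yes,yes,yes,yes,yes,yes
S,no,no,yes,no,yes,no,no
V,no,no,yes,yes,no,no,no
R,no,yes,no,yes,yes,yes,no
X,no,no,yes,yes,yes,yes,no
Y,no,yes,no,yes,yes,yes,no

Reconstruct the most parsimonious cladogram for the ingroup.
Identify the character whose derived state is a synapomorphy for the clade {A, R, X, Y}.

Character polarity is set by the outgroup: the derived state is whichever differs from the outgroup's state, so for C1, C3, C5 the derived state is 'no', and for the remaining characters it is 'yes'.
All ingroup taxa share the derived state 'no' for C1; it defines the ingroup but does not resolve relationships within it.
Only A, R, and Y show the derived state 'yes' for C2, supporting them as a clade.
C3: derived state 'no' in R and Y only — synapomorphy for {R, Y}.
C4 (derived state 'yes') is shared by A, R, V, X, and Y — a synapomorphy uniting that clade.
C5: derived state 'no' in V only — an autapomorphy, so it tells us nothing about relationships among taxa.
C6: derived state 'yes' in A, R, X, and Y only — synapomorphy for {A, R, X, Y}.
C7 (derived state 'yes') is unique to A (autapomorphy; uninformative for grouping).
Most parsimonious ingroup topology: ((((A,(R,Y)),X),V),S).
The clade {A, R, X, Y} is supported by C6: its derived state 'yes' occurs in exactly those taxa and in no other taxon (including the outgroup).

C6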